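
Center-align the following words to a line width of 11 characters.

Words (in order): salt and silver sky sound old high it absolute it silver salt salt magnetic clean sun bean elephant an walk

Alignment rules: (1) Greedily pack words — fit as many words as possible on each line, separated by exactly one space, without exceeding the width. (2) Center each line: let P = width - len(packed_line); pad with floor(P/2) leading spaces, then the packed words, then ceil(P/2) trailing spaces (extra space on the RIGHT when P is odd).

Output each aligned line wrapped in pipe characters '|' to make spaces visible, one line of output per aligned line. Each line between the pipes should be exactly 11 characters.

Line 1: ['salt', 'and'] (min_width=8, slack=3)
Line 2: ['silver', 'sky'] (min_width=10, slack=1)
Line 3: ['sound', 'old'] (min_width=9, slack=2)
Line 4: ['high', 'it'] (min_width=7, slack=4)
Line 5: ['absolute', 'it'] (min_width=11, slack=0)
Line 6: ['silver', 'salt'] (min_width=11, slack=0)
Line 7: ['salt'] (min_width=4, slack=7)
Line 8: ['magnetic'] (min_width=8, slack=3)
Line 9: ['clean', 'sun'] (min_width=9, slack=2)
Line 10: ['bean'] (min_width=4, slack=7)
Line 11: ['elephant', 'an'] (min_width=11, slack=0)
Line 12: ['walk'] (min_width=4, slack=7)

Answer: | salt and  |
|silver sky |
| sound old |
|  high it  |
|absolute it|
|silver salt|
|   salt    |
| magnetic  |
| clean sun |
|   bean    |
|elephant an|
|   walk    |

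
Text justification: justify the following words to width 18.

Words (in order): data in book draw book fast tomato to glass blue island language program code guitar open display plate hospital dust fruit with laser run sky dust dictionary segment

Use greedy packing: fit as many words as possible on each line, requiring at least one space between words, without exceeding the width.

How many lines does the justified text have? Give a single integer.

Line 1: ['data', 'in', 'book', 'draw'] (min_width=17, slack=1)
Line 2: ['book', 'fast', 'tomato'] (min_width=16, slack=2)
Line 3: ['to', 'glass', 'blue'] (min_width=13, slack=5)
Line 4: ['island', 'language'] (min_width=15, slack=3)
Line 5: ['program', 'code'] (min_width=12, slack=6)
Line 6: ['guitar', 'open'] (min_width=11, slack=7)
Line 7: ['display', 'plate'] (min_width=13, slack=5)
Line 8: ['hospital', 'dust'] (min_width=13, slack=5)
Line 9: ['fruit', 'with', 'laser'] (min_width=16, slack=2)
Line 10: ['run', 'sky', 'dust'] (min_width=12, slack=6)
Line 11: ['dictionary', 'segment'] (min_width=18, slack=0)
Total lines: 11

Answer: 11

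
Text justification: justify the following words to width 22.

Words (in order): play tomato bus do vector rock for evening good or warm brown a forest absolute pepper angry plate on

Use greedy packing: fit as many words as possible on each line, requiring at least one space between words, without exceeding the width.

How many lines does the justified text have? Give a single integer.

Line 1: ['play', 'tomato', 'bus', 'do'] (min_width=18, slack=4)
Line 2: ['vector', 'rock', 'for'] (min_width=15, slack=7)
Line 3: ['evening', 'good', 'or', 'warm'] (min_width=20, slack=2)
Line 4: ['brown', 'a', 'forest'] (min_width=14, slack=8)
Line 5: ['absolute', 'pepper', 'angry'] (min_width=21, slack=1)
Line 6: ['plate', 'on'] (min_width=8, slack=14)
Total lines: 6

Answer: 6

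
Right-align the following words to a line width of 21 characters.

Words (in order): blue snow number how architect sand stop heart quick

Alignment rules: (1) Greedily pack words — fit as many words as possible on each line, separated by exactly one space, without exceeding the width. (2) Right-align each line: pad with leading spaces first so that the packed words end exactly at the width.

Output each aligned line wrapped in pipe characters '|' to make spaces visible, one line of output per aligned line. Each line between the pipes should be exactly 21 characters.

Line 1: ['blue', 'snow', 'number', 'how'] (min_width=20, slack=1)
Line 2: ['architect', 'sand', 'stop'] (min_width=19, slack=2)
Line 3: ['heart', 'quick'] (min_width=11, slack=10)

Answer: | blue snow number how|
|  architect sand stop|
|          heart quick|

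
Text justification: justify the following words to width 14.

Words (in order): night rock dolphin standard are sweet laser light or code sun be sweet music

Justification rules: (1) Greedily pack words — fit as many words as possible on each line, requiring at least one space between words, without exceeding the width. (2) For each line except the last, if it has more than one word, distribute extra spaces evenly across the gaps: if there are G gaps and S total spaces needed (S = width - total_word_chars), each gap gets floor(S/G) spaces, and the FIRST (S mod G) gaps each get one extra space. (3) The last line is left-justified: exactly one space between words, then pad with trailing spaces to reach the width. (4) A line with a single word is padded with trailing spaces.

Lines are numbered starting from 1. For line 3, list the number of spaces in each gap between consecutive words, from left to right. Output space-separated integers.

Answer: 3

Derivation:
Line 1: ['night', 'rock'] (min_width=10, slack=4)
Line 2: ['dolphin'] (min_width=7, slack=7)
Line 3: ['standard', 'are'] (min_width=12, slack=2)
Line 4: ['sweet', 'laser'] (min_width=11, slack=3)
Line 5: ['light', 'or', 'code'] (min_width=13, slack=1)
Line 6: ['sun', 'be', 'sweet'] (min_width=12, slack=2)
Line 7: ['music'] (min_width=5, slack=9)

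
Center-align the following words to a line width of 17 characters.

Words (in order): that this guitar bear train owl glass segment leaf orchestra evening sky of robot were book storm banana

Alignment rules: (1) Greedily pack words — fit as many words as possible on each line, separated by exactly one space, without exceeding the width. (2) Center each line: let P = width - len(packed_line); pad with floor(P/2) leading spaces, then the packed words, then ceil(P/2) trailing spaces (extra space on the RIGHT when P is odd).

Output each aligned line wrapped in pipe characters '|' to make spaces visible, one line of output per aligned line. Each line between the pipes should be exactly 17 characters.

Line 1: ['that', 'this', 'guitar'] (min_width=16, slack=1)
Line 2: ['bear', 'train', 'owl'] (min_width=14, slack=3)
Line 3: ['glass', 'segment'] (min_width=13, slack=4)
Line 4: ['leaf', 'orchestra'] (min_width=14, slack=3)
Line 5: ['evening', 'sky', 'of'] (min_width=14, slack=3)
Line 6: ['robot', 'were', 'book'] (min_width=15, slack=2)
Line 7: ['storm', 'banana'] (min_width=12, slack=5)

Answer: |that this guitar |
| bear train owl  |
|  glass segment  |
| leaf orchestra  |
| evening sky of  |
| robot were book |
|  storm banana   |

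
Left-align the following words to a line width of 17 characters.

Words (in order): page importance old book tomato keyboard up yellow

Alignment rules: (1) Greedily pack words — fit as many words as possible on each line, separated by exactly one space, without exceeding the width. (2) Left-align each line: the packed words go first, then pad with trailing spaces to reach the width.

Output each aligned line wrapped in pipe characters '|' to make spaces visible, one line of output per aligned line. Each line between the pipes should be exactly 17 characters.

Answer: |page importance  |
|old book tomato  |
|keyboard up      |
|yellow           |

Derivation:
Line 1: ['page', 'importance'] (min_width=15, slack=2)
Line 2: ['old', 'book', 'tomato'] (min_width=15, slack=2)
Line 3: ['keyboard', 'up'] (min_width=11, slack=6)
Line 4: ['yellow'] (min_width=6, slack=11)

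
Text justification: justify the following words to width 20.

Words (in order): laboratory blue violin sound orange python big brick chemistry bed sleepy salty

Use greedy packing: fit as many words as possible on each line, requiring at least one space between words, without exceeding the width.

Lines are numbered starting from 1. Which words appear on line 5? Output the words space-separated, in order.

Answer: salty

Derivation:
Line 1: ['laboratory', 'blue'] (min_width=15, slack=5)
Line 2: ['violin', 'sound', 'orange'] (min_width=19, slack=1)
Line 3: ['python', 'big', 'brick'] (min_width=16, slack=4)
Line 4: ['chemistry', 'bed', 'sleepy'] (min_width=20, slack=0)
Line 5: ['salty'] (min_width=5, slack=15)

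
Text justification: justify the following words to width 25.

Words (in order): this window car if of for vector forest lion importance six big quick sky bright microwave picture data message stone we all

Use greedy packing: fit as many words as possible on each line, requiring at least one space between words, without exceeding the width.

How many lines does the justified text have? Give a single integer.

Line 1: ['this', 'window', 'car', 'if', 'of', 'for'] (min_width=25, slack=0)
Line 2: ['vector', 'forest', 'lion'] (min_width=18, slack=7)
Line 3: ['importance', 'six', 'big', 'quick'] (min_width=24, slack=1)
Line 4: ['sky', 'bright', 'microwave'] (min_width=20, slack=5)
Line 5: ['picture', 'data', 'message'] (min_width=20, slack=5)
Line 6: ['stone', 'we', 'all'] (min_width=12, slack=13)
Total lines: 6

Answer: 6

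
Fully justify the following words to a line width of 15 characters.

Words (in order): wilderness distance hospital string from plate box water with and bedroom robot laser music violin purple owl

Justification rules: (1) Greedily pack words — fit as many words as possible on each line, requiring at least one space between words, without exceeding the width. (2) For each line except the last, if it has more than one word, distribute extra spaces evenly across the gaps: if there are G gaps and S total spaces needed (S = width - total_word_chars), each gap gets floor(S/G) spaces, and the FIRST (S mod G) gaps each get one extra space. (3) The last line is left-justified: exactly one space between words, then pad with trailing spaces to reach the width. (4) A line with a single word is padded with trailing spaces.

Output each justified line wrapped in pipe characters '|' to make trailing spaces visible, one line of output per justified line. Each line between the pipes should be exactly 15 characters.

Line 1: ['wilderness'] (min_width=10, slack=5)
Line 2: ['distance'] (min_width=8, slack=7)
Line 3: ['hospital', 'string'] (min_width=15, slack=0)
Line 4: ['from', 'plate', 'box'] (min_width=14, slack=1)
Line 5: ['water', 'with', 'and'] (min_width=14, slack=1)
Line 6: ['bedroom', 'robot'] (min_width=13, slack=2)
Line 7: ['laser', 'music'] (min_width=11, slack=4)
Line 8: ['violin', 'purple'] (min_width=13, slack=2)
Line 9: ['owl'] (min_width=3, slack=12)

Answer: |wilderness     |
|distance       |
|hospital string|
|from  plate box|
|water  with and|
|bedroom   robot|
|laser     music|
|violin   purple|
|owl            |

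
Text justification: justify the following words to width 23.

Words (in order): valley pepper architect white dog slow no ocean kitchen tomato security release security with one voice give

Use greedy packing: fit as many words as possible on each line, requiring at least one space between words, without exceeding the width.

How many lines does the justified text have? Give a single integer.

Answer: 5

Derivation:
Line 1: ['valley', 'pepper', 'architect'] (min_width=23, slack=0)
Line 2: ['white', 'dog', 'slow', 'no', 'ocean'] (min_width=23, slack=0)
Line 3: ['kitchen', 'tomato', 'security'] (min_width=23, slack=0)
Line 4: ['release', 'security', 'with'] (min_width=21, slack=2)
Line 5: ['one', 'voice', 'give'] (min_width=14, slack=9)
Total lines: 5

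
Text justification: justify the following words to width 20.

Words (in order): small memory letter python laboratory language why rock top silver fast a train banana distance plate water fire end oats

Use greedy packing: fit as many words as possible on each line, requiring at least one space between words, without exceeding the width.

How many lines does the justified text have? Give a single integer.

Line 1: ['small', 'memory', 'letter'] (min_width=19, slack=1)
Line 2: ['python', 'laboratory'] (min_width=17, slack=3)
Line 3: ['language', 'why', 'rock'] (min_width=17, slack=3)
Line 4: ['top', 'silver', 'fast', 'a'] (min_width=17, slack=3)
Line 5: ['train', 'banana'] (min_width=12, slack=8)
Line 6: ['distance', 'plate', 'water'] (min_width=20, slack=0)
Line 7: ['fire', 'end', 'oats'] (min_width=13, slack=7)
Total lines: 7

Answer: 7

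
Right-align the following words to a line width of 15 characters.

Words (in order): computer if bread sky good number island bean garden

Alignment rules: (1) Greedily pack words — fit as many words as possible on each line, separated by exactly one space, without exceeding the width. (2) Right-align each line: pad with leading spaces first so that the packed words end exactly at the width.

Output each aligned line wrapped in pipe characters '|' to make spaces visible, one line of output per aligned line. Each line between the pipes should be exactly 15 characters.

Line 1: ['computer', 'if'] (min_width=11, slack=4)
Line 2: ['bread', 'sky', 'good'] (min_width=14, slack=1)
Line 3: ['number', 'island'] (min_width=13, slack=2)
Line 4: ['bean', 'garden'] (min_width=11, slack=4)

Answer: |    computer if|
| bread sky good|
|  number island|
|    bean garden|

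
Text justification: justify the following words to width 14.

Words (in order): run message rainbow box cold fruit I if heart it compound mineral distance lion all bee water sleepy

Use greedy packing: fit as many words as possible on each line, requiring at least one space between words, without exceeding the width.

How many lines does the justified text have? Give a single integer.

Answer: 9

Derivation:
Line 1: ['run', 'message'] (min_width=11, slack=3)
Line 2: ['rainbow', 'box'] (min_width=11, slack=3)
Line 3: ['cold', 'fruit', 'I'] (min_width=12, slack=2)
Line 4: ['if', 'heart', 'it'] (min_width=11, slack=3)
Line 5: ['compound'] (min_width=8, slack=6)
Line 6: ['mineral'] (min_width=7, slack=7)
Line 7: ['distance', 'lion'] (min_width=13, slack=1)
Line 8: ['all', 'bee', 'water'] (min_width=13, slack=1)
Line 9: ['sleepy'] (min_width=6, slack=8)
Total lines: 9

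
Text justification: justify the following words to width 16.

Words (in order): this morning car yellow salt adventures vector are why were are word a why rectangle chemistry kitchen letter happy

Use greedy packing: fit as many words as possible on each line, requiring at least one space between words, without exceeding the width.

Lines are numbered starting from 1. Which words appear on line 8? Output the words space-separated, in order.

Answer: kitchen letter

Derivation:
Line 1: ['this', 'morning', 'car'] (min_width=16, slack=0)
Line 2: ['yellow', 'salt'] (min_width=11, slack=5)
Line 3: ['adventures'] (min_width=10, slack=6)
Line 4: ['vector', 'are', 'why'] (min_width=14, slack=2)
Line 5: ['were', 'are', 'word', 'a'] (min_width=15, slack=1)
Line 6: ['why', 'rectangle'] (min_width=13, slack=3)
Line 7: ['chemistry'] (min_width=9, slack=7)
Line 8: ['kitchen', 'letter'] (min_width=14, slack=2)
Line 9: ['happy'] (min_width=5, slack=11)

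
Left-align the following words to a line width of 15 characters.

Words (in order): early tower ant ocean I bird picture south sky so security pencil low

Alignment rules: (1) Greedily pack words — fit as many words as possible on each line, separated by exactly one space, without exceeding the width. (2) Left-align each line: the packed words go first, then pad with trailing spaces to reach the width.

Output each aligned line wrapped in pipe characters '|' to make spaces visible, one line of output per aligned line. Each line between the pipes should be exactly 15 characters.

Line 1: ['early', 'tower', 'ant'] (min_width=15, slack=0)
Line 2: ['ocean', 'I', 'bird'] (min_width=12, slack=3)
Line 3: ['picture', 'south'] (min_width=13, slack=2)
Line 4: ['sky', 'so', 'security'] (min_width=15, slack=0)
Line 5: ['pencil', 'low'] (min_width=10, slack=5)

Answer: |early tower ant|
|ocean I bird   |
|picture south  |
|sky so security|
|pencil low     |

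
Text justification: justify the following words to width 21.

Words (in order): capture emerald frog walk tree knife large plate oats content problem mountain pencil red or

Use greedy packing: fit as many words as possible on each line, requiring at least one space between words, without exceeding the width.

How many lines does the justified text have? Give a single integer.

Line 1: ['capture', 'emerald', 'frog'] (min_width=20, slack=1)
Line 2: ['walk', 'tree', 'knife', 'large'] (min_width=21, slack=0)
Line 3: ['plate', 'oats', 'content'] (min_width=18, slack=3)
Line 4: ['problem', 'mountain'] (min_width=16, slack=5)
Line 5: ['pencil', 'red', 'or'] (min_width=13, slack=8)
Total lines: 5

Answer: 5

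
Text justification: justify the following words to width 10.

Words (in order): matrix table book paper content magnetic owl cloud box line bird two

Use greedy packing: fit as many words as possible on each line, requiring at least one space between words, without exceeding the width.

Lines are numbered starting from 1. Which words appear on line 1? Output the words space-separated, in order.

Line 1: ['matrix'] (min_width=6, slack=4)
Line 2: ['table', 'book'] (min_width=10, slack=0)
Line 3: ['paper'] (min_width=5, slack=5)
Line 4: ['content'] (min_width=7, slack=3)
Line 5: ['magnetic'] (min_width=8, slack=2)
Line 6: ['owl', 'cloud'] (min_width=9, slack=1)
Line 7: ['box', 'line'] (min_width=8, slack=2)
Line 8: ['bird', 'two'] (min_width=8, slack=2)

Answer: matrix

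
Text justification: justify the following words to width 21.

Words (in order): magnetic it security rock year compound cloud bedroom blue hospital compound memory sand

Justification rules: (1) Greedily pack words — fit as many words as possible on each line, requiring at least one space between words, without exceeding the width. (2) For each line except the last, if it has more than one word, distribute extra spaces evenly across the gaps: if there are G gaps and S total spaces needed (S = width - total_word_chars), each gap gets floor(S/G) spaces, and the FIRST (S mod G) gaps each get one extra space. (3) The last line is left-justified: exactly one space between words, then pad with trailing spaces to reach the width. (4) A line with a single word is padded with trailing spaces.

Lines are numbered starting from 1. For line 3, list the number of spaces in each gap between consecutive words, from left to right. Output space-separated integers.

Line 1: ['magnetic', 'it', 'security'] (min_width=20, slack=1)
Line 2: ['rock', 'year', 'compound'] (min_width=18, slack=3)
Line 3: ['cloud', 'bedroom', 'blue'] (min_width=18, slack=3)
Line 4: ['hospital', 'compound'] (min_width=17, slack=4)
Line 5: ['memory', 'sand'] (min_width=11, slack=10)

Answer: 3 2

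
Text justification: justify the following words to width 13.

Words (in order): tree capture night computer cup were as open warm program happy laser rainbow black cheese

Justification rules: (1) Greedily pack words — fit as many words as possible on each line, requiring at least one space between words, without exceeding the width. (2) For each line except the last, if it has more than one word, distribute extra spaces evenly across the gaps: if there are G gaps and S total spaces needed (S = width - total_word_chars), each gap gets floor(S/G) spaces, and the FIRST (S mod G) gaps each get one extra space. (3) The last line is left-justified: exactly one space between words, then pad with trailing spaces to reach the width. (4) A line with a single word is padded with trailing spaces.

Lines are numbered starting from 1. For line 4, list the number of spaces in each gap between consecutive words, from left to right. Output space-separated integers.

Line 1: ['tree', 'capture'] (min_width=12, slack=1)
Line 2: ['night'] (min_width=5, slack=8)
Line 3: ['computer', 'cup'] (min_width=12, slack=1)
Line 4: ['were', 'as', 'open'] (min_width=12, slack=1)
Line 5: ['warm', 'program'] (min_width=12, slack=1)
Line 6: ['happy', 'laser'] (min_width=11, slack=2)
Line 7: ['rainbow', 'black'] (min_width=13, slack=0)
Line 8: ['cheese'] (min_width=6, slack=7)

Answer: 2 1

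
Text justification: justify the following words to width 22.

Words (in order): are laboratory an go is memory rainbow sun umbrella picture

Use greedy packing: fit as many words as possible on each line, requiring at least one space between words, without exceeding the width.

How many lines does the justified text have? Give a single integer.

Answer: 3

Derivation:
Line 1: ['are', 'laboratory', 'an', 'go'] (min_width=20, slack=2)
Line 2: ['is', 'memory', 'rainbow', 'sun'] (min_width=21, slack=1)
Line 3: ['umbrella', 'picture'] (min_width=16, slack=6)
Total lines: 3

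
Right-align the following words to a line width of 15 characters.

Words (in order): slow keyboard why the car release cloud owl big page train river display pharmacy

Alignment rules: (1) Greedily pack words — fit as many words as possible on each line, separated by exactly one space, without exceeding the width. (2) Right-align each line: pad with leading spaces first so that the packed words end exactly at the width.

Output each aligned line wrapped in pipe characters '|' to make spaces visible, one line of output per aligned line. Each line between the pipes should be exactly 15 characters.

Answer: |  slow keyboard|
|    why the car|
|  release cloud|
|   owl big page|
|    train river|
|        display|
|       pharmacy|

Derivation:
Line 1: ['slow', 'keyboard'] (min_width=13, slack=2)
Line 2: ['why', 'the', 'car'] (min_width=11, slack=4)
Line 3: ['release', 'cloud'] (min_width=13, slack=2)
Line 4: ['owl', 'big', 'page'] (min_width=12, slack=3)
Line 5: ['train', 'river'] (min_width=11, slack=4)
Line 6: ['display'] (min_width=7, slack=8)
Line 7: ['pharmacy'] (min_width=8, slack=7)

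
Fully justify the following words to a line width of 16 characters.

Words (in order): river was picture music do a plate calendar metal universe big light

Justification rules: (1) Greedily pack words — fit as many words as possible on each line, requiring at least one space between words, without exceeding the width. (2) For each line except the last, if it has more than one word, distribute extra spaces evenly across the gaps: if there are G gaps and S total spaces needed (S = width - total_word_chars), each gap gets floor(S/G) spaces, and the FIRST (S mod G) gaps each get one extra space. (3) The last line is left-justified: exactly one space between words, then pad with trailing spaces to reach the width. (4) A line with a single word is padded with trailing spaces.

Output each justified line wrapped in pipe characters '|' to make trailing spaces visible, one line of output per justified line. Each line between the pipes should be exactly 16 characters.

Answer: |river        was|
|picture music do|
|a plate calendar|
|metal   universe|
|big light       |

Derivation:
Line 1: ['river', 'was'] (min_width=9, slack=7)
Line 2: ['picture', 'music', 'do'] (min_width=16, slack=0)
Line 3: ['a', 'plate', 'calendar'] (min_width=16, slack=0)
Line 4: ['metal', 'universe'] (min_width=14, slack=2)
Line 5: ['big', 'light'] (min_width=9, slack=7)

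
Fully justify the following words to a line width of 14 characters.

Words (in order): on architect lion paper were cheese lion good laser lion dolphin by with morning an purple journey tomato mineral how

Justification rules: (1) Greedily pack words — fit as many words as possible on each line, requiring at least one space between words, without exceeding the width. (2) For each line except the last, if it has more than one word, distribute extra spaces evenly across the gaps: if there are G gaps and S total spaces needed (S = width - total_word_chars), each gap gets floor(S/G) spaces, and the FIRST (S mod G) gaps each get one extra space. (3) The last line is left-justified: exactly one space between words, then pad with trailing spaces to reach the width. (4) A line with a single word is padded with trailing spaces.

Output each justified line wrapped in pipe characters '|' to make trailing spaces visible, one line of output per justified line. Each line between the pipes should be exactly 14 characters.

Line 1: ['on', 'architect'] (min_width=12, slack=2)
Line 2: ['lion', 'paper'] (min_width=10, slack=4)
Line 3: ['were', 'cheese'] (min_width=11, slack=3)
Line 4: ['lion', 'good'] (min_width=9, slack=5)
Line 5: ['laser', 'lion'] (min_width=10, slack=4)
Line 6: ['dolphin', 'by'] (min_width=10, slack=4)
Line 7: ['with', 'morning'] (min_width=12, slack=2)
Line 8: ['an', 'purple'] (min_width=9, slack=5)
Line 9: ['journey', 'tomato'] (min_width=14, slack=0)
Line 10: ['mineral', 'how'] (min_width=11, slack=3)

Answer: |on   architect|
|lion     paper|
|were    cheese|
|lion      good|
|laser     lion|
|dolphin     by|
|with   morning|
|an      purple|
|journey tomato|
|mineral how   |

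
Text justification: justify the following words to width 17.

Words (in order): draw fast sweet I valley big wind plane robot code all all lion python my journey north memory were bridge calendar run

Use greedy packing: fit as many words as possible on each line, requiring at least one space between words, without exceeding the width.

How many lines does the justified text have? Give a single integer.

Line 1: ['draw', 'fast', 'sweet', 'I'] (min_width=17, slack=0)
Line 2: ['valley', 'big', 'wind'] (min_width=15, slack=2)
Line 3: ['plane', 'robot', 'code'] (min_width=16, slack=1)
Line 4: ['all', 'all', 'lion'] (min_width=12, slack=5)
Line 5: ['python', 'my', 'journey'] (min_width=17, slack=0)
Line 6: ['north', 'memory', 'were'] (min_width=17, slack=0)
Line 7: ['bridge', 'calendar'] (min_width=15, slack=2)
Line 8: ['run'] (min_width=3, slack=14)
Total lines: 8

Answer: 8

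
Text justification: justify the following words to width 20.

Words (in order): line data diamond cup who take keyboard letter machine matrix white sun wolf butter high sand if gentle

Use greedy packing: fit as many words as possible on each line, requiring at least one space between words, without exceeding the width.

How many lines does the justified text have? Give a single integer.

Answer: 6

Derivation:
Line 1: ['line', 'data', 'diamond'] (min_width=17, slack=3)
Line 2: ['cup', 'who', 'take'] (min_width=12, slack=8)
Line 3: ['keyboard', 'letter'] (min_width=15, slack=5)
Line 4: ['machine', 'matrix', 'white'] (min_width=20, slack=0)
Line 5: ['sun', 'wolf', 'butter', 'high'] (min_width=20, slack=0)
Line 6: ['sand', 'if', 'gentle'] (min_width=14, slack=6)
Total lines: 6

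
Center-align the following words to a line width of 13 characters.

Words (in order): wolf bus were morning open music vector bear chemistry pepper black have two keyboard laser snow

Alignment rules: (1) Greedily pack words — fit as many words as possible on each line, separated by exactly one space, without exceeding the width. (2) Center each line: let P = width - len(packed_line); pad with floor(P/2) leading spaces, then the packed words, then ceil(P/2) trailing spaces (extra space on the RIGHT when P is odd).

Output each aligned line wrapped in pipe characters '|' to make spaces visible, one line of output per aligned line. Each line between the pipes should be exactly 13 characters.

Answer: |wolf bus were|
|morning open |
|music vector |
|    bear     |
|  chemistry  |
|pepper black |
|  have two   |
|  keyboard   |
| laser snow  |

Derivation:
Line 1: ['wolf', 'bus', 'were'] (min_width=13, slack=0)
Line 2: ['morning', 'open'] (min_width=12, slack=1)
Line 3: ['music', 'vector'] (min_width=12, slack=1)
Line 4: ['bear'] (min_width=4, slack=9)
Line 5: ['chemistry'] (min_width=9, slack=4)
Line 6: ['pepper', 'black'] (min_width=12, slack=1)
Line 7: ['have', 'two'] (min_width=8, slack=5)
Line 8: ['keyboard'] (min_width=8, slack=5)
Line 9: ['laser', 'snow'] (min_width=10, slack=3)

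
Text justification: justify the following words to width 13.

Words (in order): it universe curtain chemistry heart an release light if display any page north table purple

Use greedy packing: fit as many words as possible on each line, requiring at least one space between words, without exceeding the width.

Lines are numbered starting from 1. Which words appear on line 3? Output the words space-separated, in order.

Answer: chemistry

Derivation:
Line 1: ['it', 'universe'] (min_width=11, slack=2)
Line 2: ['curtain'] (min_width=7, slack=6)
Line 3: ['chemistry'] (min_width=9, slack=4)
Line 4: ['heart', 'an'] (min_width=8, slack=5)
Line 5: ['release', 'light'] (min_width=13, slack=0)
Line 6: ['if', 'display'] (min_width=10, slack=3)
Line 7: ['any', 'page'] (min_width=8, slack=5)
Line 8: ['north', 'table'] (min_width=11, slack=2)
Line 9: ['purple'] (min_width=6, slack=7)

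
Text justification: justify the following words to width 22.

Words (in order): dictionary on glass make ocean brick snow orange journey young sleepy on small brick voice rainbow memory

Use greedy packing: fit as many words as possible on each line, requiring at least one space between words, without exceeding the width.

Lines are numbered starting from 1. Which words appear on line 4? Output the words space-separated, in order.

Answer: sleepy on small brick

Derivation:
Line 1: ['dictionary', 'on', 'glass'] (min_width=19, slack=3)
Line 2: ['make', 'ocean', 'brick', 'snow'] (min_width=21, slack=1)
Line 3: ['orange', 'journey', 'young'] (min_width=20, slack=2)
Line 4: ['sleepy', 'on', 'small', 'brick'] (min_width=21, slack=1)
Line 5: ['voice', 'rainbow', 'memory'] (min_width=20, slack=2)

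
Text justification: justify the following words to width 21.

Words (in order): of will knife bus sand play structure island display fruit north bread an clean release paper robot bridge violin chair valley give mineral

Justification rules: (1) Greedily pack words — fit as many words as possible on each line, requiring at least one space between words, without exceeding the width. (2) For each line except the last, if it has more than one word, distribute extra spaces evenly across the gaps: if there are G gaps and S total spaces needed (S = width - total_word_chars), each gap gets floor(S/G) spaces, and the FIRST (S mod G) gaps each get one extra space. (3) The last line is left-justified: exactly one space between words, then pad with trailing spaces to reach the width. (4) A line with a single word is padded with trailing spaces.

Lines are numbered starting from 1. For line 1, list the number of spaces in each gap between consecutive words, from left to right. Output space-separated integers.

Line 1: ['of', 'will', 'knife', 'bus'] (min_width=17, slack=4)
Line 2: ['sand', 'play', 'structure'] (min_width=19, slack=2)
Line 3: ['island', 'display', 'fruit'] (min_width=20, slack=1)
Line 4: ['north', 'bread', 'an', 'clean'] (min_width=20, slack=1)
Line 5: ['release', 'paper', 'robot'] (min_width=19, slack=2)
Line 6: ['bridge', 'violin', 'chair'] (min_width=19, slack=2)
Line 7: ['valley', 'give', 'mineral'] (min_width=19, slack=2)

Answer: 3 2 2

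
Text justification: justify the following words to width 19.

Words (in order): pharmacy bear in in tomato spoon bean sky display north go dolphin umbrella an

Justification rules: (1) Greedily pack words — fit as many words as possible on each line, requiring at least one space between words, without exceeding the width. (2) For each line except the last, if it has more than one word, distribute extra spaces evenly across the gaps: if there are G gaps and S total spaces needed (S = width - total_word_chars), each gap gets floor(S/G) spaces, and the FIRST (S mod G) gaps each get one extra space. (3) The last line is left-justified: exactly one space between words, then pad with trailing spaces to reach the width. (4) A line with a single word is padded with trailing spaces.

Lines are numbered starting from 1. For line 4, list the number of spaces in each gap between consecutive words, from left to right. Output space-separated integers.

Answer: 1 1

Derivation:
Line 1: ['pharmacy', 'bear', 'in', 'in'] (min_width=19, slack=0)
Line 2: ['tomato', 'spoon', 'bean'] (min_width=17, slack=2)
Line 3: ['sky', 'display', 'north'] (min_width=17, slack=2)
Line 4: ['go', 'dolphin', 'umbrella'] (min_width=19, slack=0)
Line 5: ['an'] (min_width=2, slack=17)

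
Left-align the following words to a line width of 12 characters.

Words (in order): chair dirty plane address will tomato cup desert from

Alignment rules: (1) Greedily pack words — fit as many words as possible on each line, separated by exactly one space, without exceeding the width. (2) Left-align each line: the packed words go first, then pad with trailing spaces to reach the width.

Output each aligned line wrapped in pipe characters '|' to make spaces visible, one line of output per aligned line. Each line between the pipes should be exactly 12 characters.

Answer: |chair dirty |
|plane       |
|address will|
|tomato cup  |
|desert from |

Derivation:
Line 1: ['chair', 'dirty'] (min_width=11, slack=1)
Line 2: ['plane'] (min_width=5, slack=7)
Line 3: ['address', 'will'] (min_width=12, slack=0)
Line 4: ['tomato', 'cup'] (min_width=10, slack=2)
Line 5: ['desert', 'from'] (min_width=11, slack=1)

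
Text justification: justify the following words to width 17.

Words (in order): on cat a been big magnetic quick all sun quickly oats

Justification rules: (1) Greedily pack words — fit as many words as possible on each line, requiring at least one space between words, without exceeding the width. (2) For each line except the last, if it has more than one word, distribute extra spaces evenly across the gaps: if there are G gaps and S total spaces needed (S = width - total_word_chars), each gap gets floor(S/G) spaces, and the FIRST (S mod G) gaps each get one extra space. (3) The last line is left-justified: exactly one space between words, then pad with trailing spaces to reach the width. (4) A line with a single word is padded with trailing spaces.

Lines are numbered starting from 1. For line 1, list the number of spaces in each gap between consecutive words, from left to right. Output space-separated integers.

Answer: 1 1 1 1

Derivation:
Line 1: ['on', 'cat', 'a', 'been', 'big'] (min_width=17, slack=0)
Line 2: ['magnetic', 'quick'] (min_width=14, slack=3)
Line 3: ['all', 'sun', 'quickly'] (min_width=15, slack=2)
Line 4: ['oats'] (min_width=4, slack=13)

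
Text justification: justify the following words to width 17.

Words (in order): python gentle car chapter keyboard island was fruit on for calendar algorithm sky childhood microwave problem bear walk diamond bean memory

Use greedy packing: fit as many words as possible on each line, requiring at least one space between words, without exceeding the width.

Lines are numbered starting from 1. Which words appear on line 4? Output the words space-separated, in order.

Line 1: ['python', 'gentle', 'car'] (min_width=17, slack=0)
Line 2: ['chapter', 'keyboard'] (min_width=16, slack=1)
Line 3: ['island', 'was', 'fruit'] (min_width=16, slack=1)
Line 4: ['on', 'for', 'calendar'] (min_width=15, slack=2)
Line 5: ['algorithm', 'sky'] (min_width=13, slack=4)
Line 6: ['childhood'] (min_width=9, slack=8)
Line 7: ['microwave', 'problem'] (min_width=17, slack=0)
Line 8: ['bear', 'walk', 'diamond'] (min_width=17, slack=0)
Line 9: ['bean', 'memory'] (min_width=11, slack=6)

Answer: on for calendar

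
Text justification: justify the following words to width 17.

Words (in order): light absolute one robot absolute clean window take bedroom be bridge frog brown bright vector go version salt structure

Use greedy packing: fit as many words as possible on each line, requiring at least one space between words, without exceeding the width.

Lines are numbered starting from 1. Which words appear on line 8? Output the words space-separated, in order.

Answer: salt structure

Derivation:
Line 1: ['light', 'absolute'] (min_width=14, slack=3)
Line 2: ['one', 'robot'] (min_width=9, slack=8)
Line 3: ['absolute', 'clean'] (min_width=14, slack=3)
Line 4: ['window', 'take'] (min_width=11, slack=6)
Line 5: ['bedroom', 'be', 'bridge'] (min_width=17, slack=0)
Line 6: ['frog', 'brown', 'bright'] (min_width=17, slack=0)
Line 7: ['vector', 'go', 'version'] (min_width=17, slack=0)
Line 8: ['salt', 'structure'] (min_width=14, slack=3)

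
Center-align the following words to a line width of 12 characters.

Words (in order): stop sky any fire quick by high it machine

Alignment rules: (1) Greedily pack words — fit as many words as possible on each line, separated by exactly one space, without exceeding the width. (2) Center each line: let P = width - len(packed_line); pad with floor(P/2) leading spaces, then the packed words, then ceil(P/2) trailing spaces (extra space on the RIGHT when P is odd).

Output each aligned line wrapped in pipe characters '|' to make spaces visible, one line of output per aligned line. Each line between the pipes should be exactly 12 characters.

Answer: |stop sky any|
| fire quick |
| by high it |
|  machine   |

Derivation:
Line 1: ['stop', 'sky', 'any'] (min_width=12, slack=0)
Line 2: ['fire', 'quick'] (min_width=10, slack=2)
Line 3: ['by', 'high', 'it'] (min_width=10, slack=2)
Line 4: ['machine'] (min_width=7, slack=5)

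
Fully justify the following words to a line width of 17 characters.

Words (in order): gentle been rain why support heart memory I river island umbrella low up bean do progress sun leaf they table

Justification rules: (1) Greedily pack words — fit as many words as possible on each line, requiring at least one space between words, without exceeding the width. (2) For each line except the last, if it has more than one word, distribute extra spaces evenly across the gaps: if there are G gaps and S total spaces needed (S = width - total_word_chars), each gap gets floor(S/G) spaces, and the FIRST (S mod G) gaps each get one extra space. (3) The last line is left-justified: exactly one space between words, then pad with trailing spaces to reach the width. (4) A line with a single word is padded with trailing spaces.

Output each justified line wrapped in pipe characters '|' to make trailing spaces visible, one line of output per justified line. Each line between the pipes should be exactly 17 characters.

Line 1: ['gentle', 'been', 'rain'] (min_width=16, slack=1)
Line 2: ['why', 'support', 'heart'] (min_width=17, slack=0)
Line 3: ['memory', 'I', 'river'] (min_width=14, slack=3)
Line 4: ['island', 'umbrella'] (min_width=15, slack=2)
Line 5: ['low', 'up', 'bean', 'do'] (min_width=14, slack=3)
Line 6: ['progress', 'sun', 'leaf'] (min_width=17, slack=0)
Line 7: ['they', 'table'] (min_width=10, slack=7)

Answer: |gentle  been rain|
|why support heart|
|memory   I  river|
|island   umbrella|
|low  up  bean  do|
|progress sun leaf|
|they table       |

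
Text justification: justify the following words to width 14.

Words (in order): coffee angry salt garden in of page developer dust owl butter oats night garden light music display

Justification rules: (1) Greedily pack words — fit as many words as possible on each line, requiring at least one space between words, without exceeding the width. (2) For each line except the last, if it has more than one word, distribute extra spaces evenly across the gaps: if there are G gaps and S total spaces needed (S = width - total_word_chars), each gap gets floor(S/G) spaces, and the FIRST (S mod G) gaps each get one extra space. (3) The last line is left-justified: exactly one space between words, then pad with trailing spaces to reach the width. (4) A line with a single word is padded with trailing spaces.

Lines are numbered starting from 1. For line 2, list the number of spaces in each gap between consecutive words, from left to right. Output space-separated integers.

Answer: 1 1

Derivation:
Line 1: ['coffee', 'angry'] (min_width=12, slack=2)
Line 2: ['salt', 'garden', 'in'] (min_width=14, slack=0)
Line 3: ['of', 'page'] (min_width=7, slack=7)
Line 4: ['developer', 'dust'] (min_width=14, slack=0)
Line 5: ['owl', 'butter'] (min_width=10, slack=4)
Line 6: ['oats', 'night'] (min_width=10, slack=4)
Line 7: ['garden', 'light'] (min_width=12, slack=2)
Line 8: ['music', 'display'] (min_width=13, slack=1)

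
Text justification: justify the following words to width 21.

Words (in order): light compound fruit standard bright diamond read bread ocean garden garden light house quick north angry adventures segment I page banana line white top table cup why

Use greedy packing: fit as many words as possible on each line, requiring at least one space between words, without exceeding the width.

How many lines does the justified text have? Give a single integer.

Line 1: ['light', 'compound', 'fruit'] (min_width=20, slack=1)
Line 2: ['standard', 'bright'] (min_width=15, slack=6)
Line 3: ['diamond', 'read', 'bread'] (min_width=18, slack=3)
Line 4: ['ocean', 'garden', 'garden'] (min_width=19, slack=2)
Line 5: ['light', 'house', 'quick'] (min_width=17, slack=4)
Line 6: ['north', 'angry'] (min_width=11, slack=10)
Line 7: ['adventures', 'segment', 'I'] (min_width=20, slack=1)
Line 8: ['page', 'banana', 'line'] (min_width=16, slack=5)
Line 9: ['white', 'top', 'table', 'cup'] (min_width=19, slack=2)
Line 10: ['why'] (min_width=3, slack=18)
Total lines: 10

Answer: 10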